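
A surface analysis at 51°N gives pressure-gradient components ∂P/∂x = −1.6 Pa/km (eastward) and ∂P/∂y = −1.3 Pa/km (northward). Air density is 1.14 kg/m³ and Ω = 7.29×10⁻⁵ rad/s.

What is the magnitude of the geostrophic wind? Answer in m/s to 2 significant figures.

Coriolis parameter at 51°N:
f = 2Ω sin φ = 2 × 7.29×10⁻⁵ × sin 51° = 1.13×10⁻⁴ s⁻¹
Component geostrophic relations (x east, y north):
u_g = −(1/(fρ)) ∂P/∂y,  v_g = (1/(fρ)) ∂P/∂x
u_g = −(−1.3×10⁻³)/(1.13×10⁻⁴ × 1.14) = 10.1 m/s;  v_g = (−1.6×10⁻³)/(1.13×10⁻⁴ × 1.14) = −12.4 m/s
|V_g| = √(u_g² + v_g²) = 16.0 m/s

16 m/s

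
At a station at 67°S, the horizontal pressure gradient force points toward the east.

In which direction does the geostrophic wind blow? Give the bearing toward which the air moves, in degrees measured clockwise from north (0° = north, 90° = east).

The pressure-gradient force points toward the east (bearing 090°).
Geostrophic balance: in the Southern Hemisphere the Coriolis force deflects motion to the left, so the geostrophic wind blows 90° to the left of the pressure-gradient force (low pressure on the right).
Rotating 090° by 90° counterclockwise gives 000° — the wind blows toward the north.

000°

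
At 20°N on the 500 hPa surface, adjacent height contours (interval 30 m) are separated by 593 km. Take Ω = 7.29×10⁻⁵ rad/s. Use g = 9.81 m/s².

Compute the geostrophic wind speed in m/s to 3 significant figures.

Coriolis parameter at 20°N:
f = 2Ω sin φ = 2 × 7.29×10⁻⁵ × sin 20° = 4.99×10⁻⁵ s⁻¹
Height gradient: |∂Z/∂n| = 30 m / 593000 m = 5.06×10⁻⁵
On a pressure surface, geostrophic balance gives V_g = (g/f)|∂Z/∂n|:
V_g = 9.81 × 5.06×10⁻⁵ / 4.99×10⁻⁵ = 9.95 m/s

9.95 m/s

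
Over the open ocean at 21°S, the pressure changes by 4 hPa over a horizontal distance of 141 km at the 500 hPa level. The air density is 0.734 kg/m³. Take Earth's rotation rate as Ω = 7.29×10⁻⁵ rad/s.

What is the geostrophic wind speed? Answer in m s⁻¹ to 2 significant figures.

74 m s⁻¹

Coriolis parameter at 21°S:
f = 2Ω sin φ = 2 × 7.29×10⁻⁵ × sin 21° = 5.23×10⁻⁵ s⁻¹
Pressure gradient: |∂P/∂n| = 400 Pa / 141000 m = 2.84×10⁻³ Pa/m
Geostrophic balance (pressure-gradient force = Coriolis force):
V_g = (1/(fρ)) |∂P/∂n| = 2.84×10⁻³ / (5.23×10⁻⁵ × 0.734) = 74.0 m/s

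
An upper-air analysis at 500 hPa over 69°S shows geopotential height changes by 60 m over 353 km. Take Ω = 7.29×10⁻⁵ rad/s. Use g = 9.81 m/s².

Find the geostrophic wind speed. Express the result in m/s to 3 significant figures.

Coriolis parameter at 69°S:
f = 2Ω sin φ = 2 × 7.29×10⁻⁵ × sin 69° = 1.36×10⁻⁴ s⁻¹
Height gradient: |∂Z/∂n| = 60 m / 353000 m = 1.70×10⁻⁴
On a pressure surface, geostrophic balance gives V_g = (g/f)|∂Z/∂n|:
V_g = 9.81 × 1.70×10⁻⁴ / 1.36×10⁻⁴ = 12.3 m/s

12.3 m/s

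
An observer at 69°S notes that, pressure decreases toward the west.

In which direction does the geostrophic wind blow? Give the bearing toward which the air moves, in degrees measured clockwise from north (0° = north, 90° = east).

The pressure-gradient force points toward the west (bearing 270°).
Geostrophic balance: in the Southern Hemisphere the Coriolis force deflects motion to the left, so the geostrophic wind blows 90° to the left of the pressure-gradient force (low pressure on the right).
Rotating 270° by 90° counterclockwise gives 180° — the wind blows toward the south.

180°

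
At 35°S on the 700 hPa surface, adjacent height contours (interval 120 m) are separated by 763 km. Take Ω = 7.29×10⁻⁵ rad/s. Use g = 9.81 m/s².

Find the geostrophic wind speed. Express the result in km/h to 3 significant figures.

66.4 km/h

Coriolis parameter at 35°S:
f = 2Ω sin φ = 2 × 7.29×10⁻⁵ × sin 35° = 8.36×10⁻⁵ s⁻¹
Height gradient: |∂Z/∂n| = 120 m / 763000 m = 1.57×10⁻⁴
On a pressure surface, geostrophic balance gives V_g = (g/f)|∂Z/∂n|:
V_g = 9.81 × 1.57×10⁻⁴ / 8.36×10⁻⁵ = 18.4 m/s
Converting: 18.4 m/s × 3.6 = 66.4 km/h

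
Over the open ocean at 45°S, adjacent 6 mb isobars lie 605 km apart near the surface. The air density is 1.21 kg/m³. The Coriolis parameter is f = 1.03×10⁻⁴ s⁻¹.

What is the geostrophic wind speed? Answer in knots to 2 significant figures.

Pressure gradient: |∂P/∂n| = 600 Pa / 605000 m = 9.92×10⁻⁴ Pa/m
Geostrophic balance (pressure-gradient force = Coriolis force):
V_g = (1/(fρ)) |∂P/∂n| = 9.92×10⁻⁴ / (1.03×10⁻⁴ × 1.21) = 7.96 m/s
Converting: 7.96 m/s × 1.944 = 15 knots

15 knots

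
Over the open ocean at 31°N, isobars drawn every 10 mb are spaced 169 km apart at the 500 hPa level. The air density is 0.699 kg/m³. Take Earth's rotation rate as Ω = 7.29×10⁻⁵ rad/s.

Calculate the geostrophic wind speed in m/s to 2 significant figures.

Coriolis parameter at 31°N:
f = 2Ω sin φ = 2 × 7.29×10⁻⁵ × sin 31° = 7.51×10⁻⁵ s⁻¹
Pressure gradient: |∂P/∂n| = 1000 Pa / 169000 m = 5.92×10⁻³ Pa/m
Geostrophic balance (pressure-gradient force = Coriolis force):
V_g = (1/(fρ)) |∂P/∂n| = 5.92×10⁻³ / (7.51×10⁻⁵ × 0.699) = 113 m/s

110 m/s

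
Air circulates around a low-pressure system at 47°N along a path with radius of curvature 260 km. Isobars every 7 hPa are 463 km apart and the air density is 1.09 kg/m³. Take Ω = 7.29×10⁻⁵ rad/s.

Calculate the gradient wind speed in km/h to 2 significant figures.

Coriolis parameter at 47°N:
f = 2Ω sin φ = 2 × 7.29×10⁻⁵ × sin 47° = 1.07×10⁻⁴ s⁻¹
Pressure gradient: |∂P/∂n| = 700 Pa / 463000 m = 1.51×10⁻³ Pa/m
Geostrophic speed: V_g = |∂P/∂n|/(fρ) = 1.51×10⁻³/(1.07×10⁻⁴ × 1.09) = 13.0 m/s
Around a low, centrifugal force acts outward with Coriolis, so pressure-gradient force balances both:
(1/ρ)|∂P/∂n| = fV + V²/R  →  V² + fR·V − fR·V_g = 0
With fR = 1.07×10⁻⁴ × 260×10³ m = 27.7 m/s:
V = [−fR + √((fR)² + 4 fR V_g)]/2 = [−27.7 + √(27.7² + 4×27.7×13)]/2 = 9.65 m/s
Subgeostrophic (V < V_g = 13 m/s), as expected around a low.
Converting: 9.65 m/s × 3.6 = 35 km/h

35 km/h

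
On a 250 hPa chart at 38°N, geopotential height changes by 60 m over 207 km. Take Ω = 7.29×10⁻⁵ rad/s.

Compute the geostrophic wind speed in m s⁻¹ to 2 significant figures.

Coriolis parameter at 38°N:
f = 2Ω sin φ = 2 × 7.29×10⁻⁵ × sin 38° = 8.98×10⁻⁵ s⁻¹
Height gradient: |∂Z/∂n| = 60 m / 207000 m = 2.90×10⁻⁴
On a pressure surface, geostrophic balance gives V_g = (g/f)|∂Z/∂n|:
V_g = 9.81 × 2.90×10⁻⁴ / 8.98×10⁻⁵ = 31.7 m/s

32 m s⁻¹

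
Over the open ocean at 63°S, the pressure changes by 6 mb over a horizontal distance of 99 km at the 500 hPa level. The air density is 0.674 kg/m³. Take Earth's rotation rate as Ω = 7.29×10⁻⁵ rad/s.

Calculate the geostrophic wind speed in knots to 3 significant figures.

Coriolis parameter at 63°S:
f = 2Ω sin φ = 2 × 7.29×10⁻⁵ × sin 63° = 1.30×10⁻⁴ s⁻¹
Pressure gradient: |∂P/∂n| = 600 Pa / 99000 m = 6.06×10⁻³ Pa/m
Geostrophic balance (pressure-gradient force = Coriolis force):
V_g = (1/(fρ)) |∂P/∂n| = 6.06×10⁻³ / (1.30×10⁻⁴ × 0.674) = 69.2 m/s
Converting: 69.2 m/s × 1.944 = 135 knots

135 knots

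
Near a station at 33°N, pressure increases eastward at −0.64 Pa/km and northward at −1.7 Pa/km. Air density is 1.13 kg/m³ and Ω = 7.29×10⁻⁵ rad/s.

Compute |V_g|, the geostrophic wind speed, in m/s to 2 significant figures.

Coriolis parameter at 33°N:
f = 2Ω sin φ = 2 × 7.29×10⁻⁵ × sin 33° = 7.94×10⁻⁵ s⁻¹
Component geostrophic relations (x east, y north):
u_g = −(1/(fρ)) ∂P/∂y,  v_g = (1/(fρ)) ∂P/∂x
u_g = −(−1.7×10⁻³)/(7.94×10⁻⁵ × 1.13) = 18.9 m/s;  v_g = (−0.64×10⁻³)/(7.94×10⁻⁵ × 1.13) = −7.13 m/s
|V_g| = √(u_g² + v_g²) = 20.2 m/s

20 m/s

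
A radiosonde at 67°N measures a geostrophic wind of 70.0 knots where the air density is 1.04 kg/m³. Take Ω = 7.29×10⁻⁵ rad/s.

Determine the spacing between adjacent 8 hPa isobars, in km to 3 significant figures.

159 km

Coriolis parameter at 67°N:
f = 2Ω sin φ = 2 × 7.29×10⁻⁵ × sin 67° = 1.34×10⁻⁴ s⁻¹
Wind speed in SI: 70.0 knots = 36.0 m/s
Geostrophic balance rearranged: |∂P/∂n| = f ρ V_g
|∂P/∂n| = 1.34×10⁻⁴ × 1.04 × 36.0 = 5.03×10⁻³ Pa/m
Isobar spacing: Δn = ΔP/|∂P/∂n| = 800 Pa / 5.03×10⁻³ Pa/m = 159161 m ≈ 159 km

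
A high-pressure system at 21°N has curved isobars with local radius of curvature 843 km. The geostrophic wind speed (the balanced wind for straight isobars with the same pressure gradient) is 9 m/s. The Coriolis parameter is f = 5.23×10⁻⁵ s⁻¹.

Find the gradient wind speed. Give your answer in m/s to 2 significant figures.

13 m/s

Around a high, pressure-gradient force acts outward with centrifugal, so Coriolis balances both:
fV = (1/ρ)|∂P/∂n| + V²/R  →  V² − fR·V + fR·V_g = 0
With fR = 5.23×10⁻⁵ × 843×10³ m = 44.1 m/s:
V = [fR − √((fR)² − 4 fR V_g)]/2 = [44.1 − √(44.1² − 4×44.1×9)]/2 = 12.6 m/s
Supergeostrophic (V > V_g = 9 m/s), as expected around a high.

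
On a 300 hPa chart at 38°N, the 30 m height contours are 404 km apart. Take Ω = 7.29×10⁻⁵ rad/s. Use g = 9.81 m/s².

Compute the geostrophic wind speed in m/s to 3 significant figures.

8.12 m/s

Coriolis parameter at 38°N:
f = 2Ω sin φ = 2 × 7.29×10⁻⁵ × sin 38° = 8.98×10⁻⁵ s⁻¹
Height gradient: |∂Z/∂n| = 30 m / 404000 m = 7.43×10⁻⁵
On a pressure surface, geostrophic balance gives V_g = (g/f)|∂Z/∂n|:
V_g = 9.81 × 7.43×10⁻⁵ / 8.98×10⁻⁵ = 8.12 m/s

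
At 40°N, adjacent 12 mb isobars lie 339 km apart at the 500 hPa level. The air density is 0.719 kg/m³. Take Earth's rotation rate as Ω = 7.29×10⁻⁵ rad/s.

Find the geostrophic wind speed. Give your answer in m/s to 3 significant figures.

Coriolis parameter at 40°N:
f = 2Ω sin φ = 2 × 7.29×10⁻⁵ × sin 40° = 9.37×10⁻⁵ s⁻¹
Pressure gradient: |∂P/∂n| = 1200 Pa / 339000 m = 3.54×10⁻³ Pa/m
Geostrophic balance (pressure-gradient force = Coriolis force):
V_g = (1/(fρ)) |∂P/∂n| = 3.54×10⁻³ / (9.37×10⁻⁵ × 0.719) = 52.5 m/s

52.5 m/s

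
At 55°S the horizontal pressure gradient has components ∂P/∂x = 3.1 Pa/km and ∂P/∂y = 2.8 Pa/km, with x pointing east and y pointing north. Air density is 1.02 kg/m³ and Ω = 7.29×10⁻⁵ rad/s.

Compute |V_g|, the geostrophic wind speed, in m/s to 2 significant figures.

34 m/s

Coriolis parameter at 55°S:
f = 2Ω sin φ = 2 × 7.29×10⁻⁵ × sin 55° = 1.19×10⁻⁴ s⁻¹
In the Southern Hemisphere f is negative: f = −1.19×10⁻⁴ s⁻¹.
Component geostrophic relations (x east, y north):
u_g = −(1/(fρ)) ∂P/∂y,  v_g = (1/(fρ)) ∂P/∂x
u_g = −(2.8×10⁻³)/(−1.19×10⁻⁴ × 1.02) = 23.0 m/s;  v_g = (3.1×10⁻³)/(−1.19×10⁻⁴ × 1.02) = −25.4 m/s
|V_g| = √(u_g² + v_g²) = 34.3 m/s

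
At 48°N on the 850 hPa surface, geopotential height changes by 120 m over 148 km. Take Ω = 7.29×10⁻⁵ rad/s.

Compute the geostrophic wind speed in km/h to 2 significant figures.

Coriolis parameter at 48°N:
f = 2Ω sin φ = 2 × 7.29×10⁻⁵ × sin 48° = 1.08×10⁻⁴ s⁻¹
Height gradient: |∂Z/∂n| = 120 m / 148000 m = 8.11×10⁻⁴
On a pressure surface, geostrophic balance gives V_g = (g/f)|∂Z/∂n|:
V_g = 9.81 × 8.11×10⁻⁴ / 1.08×10⁻⁴ = 73.4 m/s
Converting: 73.4 m/s × 3.6 = 260 km/h

260 km/h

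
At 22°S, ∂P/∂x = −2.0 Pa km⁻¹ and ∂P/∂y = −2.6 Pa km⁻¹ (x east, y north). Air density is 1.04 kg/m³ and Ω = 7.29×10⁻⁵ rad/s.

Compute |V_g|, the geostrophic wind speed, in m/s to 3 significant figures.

Coriolis parameter at 22°S:
f = 2Ω sin φ = 2 × 7.29×10⁻⁵ × sin 22° = 5.46×10⁻⁵ s⁻¹
In the Southern Hemisphere f is negative: f = −5.46×10⁻⁵ s⁻¹.
Component geostrophic relations (x east, y north):
u_g = −(1/(fρ)) ∂P/∂y,  v_g = (1/(fρ)) ∂P/∂x
u_g = −(−2.6×10⁻³)/(−5.46×10⁻⁵ × 1.04) = −45.8 m/s;  v_g = (−2.0×10⁻³)/(−5.46×10⁻⁵ × 1.04) = 35.2 m/s
|V_g| = √(u_g² + v_g²) = 57.7 m/s

57.7 m/s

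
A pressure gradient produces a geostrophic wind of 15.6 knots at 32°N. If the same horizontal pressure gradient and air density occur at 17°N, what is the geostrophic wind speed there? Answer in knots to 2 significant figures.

With the same pressure gradient and density, V_g ∝ 1/f ∝ 1/sin φ.
V₂ = V₁ · sin φ₁ / sin φ₂ = 15.6 × sin 32° / sin 17°
V₂ = 15.6 × 0.5299/0.2924 = 28 knots

28 knots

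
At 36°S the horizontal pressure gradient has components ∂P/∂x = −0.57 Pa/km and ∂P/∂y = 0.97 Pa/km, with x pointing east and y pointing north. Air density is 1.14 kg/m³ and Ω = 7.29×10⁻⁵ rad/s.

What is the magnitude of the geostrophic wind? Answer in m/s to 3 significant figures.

11.5 m/s

Coriolis parameter at 36°S:
f = 2Ω sin φ = 2 × 7.29×10⁻⁵ × sin 36° = 8.57×10⁻⁵ s⁻¹
In the Southern Hemisphere f is negative: f = −8.57×10⁻⁵ s⁻¹.
Component geostrophic relations (x east, y north):
u_g = −(1/(fρ)) ∂P/∂y,  v_g = (1/(fρ)) ∂P/∂x
u_g = −(0.97×10⁻³)/(−8.57×10⁻⁵ × 1.14) = 9.93 m/s;  v_g = (−0.57×10⁻³)/(−8.57×10⁻⁵ × 1.14) = 5.83 m/s
|V_g| = √(u_g² + v_g²) = 11.5 m/s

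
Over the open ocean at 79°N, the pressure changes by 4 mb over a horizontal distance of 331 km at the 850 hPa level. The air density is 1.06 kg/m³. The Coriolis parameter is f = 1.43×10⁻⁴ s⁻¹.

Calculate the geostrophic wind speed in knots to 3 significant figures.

Pressure gradient: |∂P/∂n| = 400 Pa / 331000 m = 1.21×10⁻³ Pa/m
Geostrophic balance (pressure-gradient force = Coriolis force):
V_g = (1/(fρ)) |∂P/∂n| = 1.21×10⁻³ / (1.43×10⁻⁴ × 1.06) = 7.97 m/s
Converting: 7.97 m/s × 1.944 = 15.5 knots

15.5 knots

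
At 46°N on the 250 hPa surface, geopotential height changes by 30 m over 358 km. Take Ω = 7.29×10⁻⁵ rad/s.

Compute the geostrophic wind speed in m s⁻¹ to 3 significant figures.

7.84 m s⁻¹

Coriolis parameter at 46°N:
f = 2Ω sin φ = 2 × 7.29×10⁻⁵ × sin 46° = 1.05×10⁻⁴ s⁻¹
Height gradient: |∂Z/∂n| = 30 m / 358000 m = 8.38×10⁻⁵
On a pressure surface, geostrophic balance gives V_g = (g/f)|∂Z/∂n|:
V_g = 9.81 × 8.38×10⁻⁵ / 1.05×10⁻⁴ = 7.84 m/s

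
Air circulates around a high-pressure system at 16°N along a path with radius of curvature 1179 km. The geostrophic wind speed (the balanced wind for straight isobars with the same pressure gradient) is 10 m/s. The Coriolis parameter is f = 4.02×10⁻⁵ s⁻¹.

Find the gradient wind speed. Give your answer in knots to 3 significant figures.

27.9 knots

Around a high, pressure-gradient force acts outward with centrifugal, so Coriolis balances both:
fV = (1/ρ)|∂P/∂n| + V²/R  →  V² − fR·V + fR·V_g = 0
With fR = 4.02×10⁻⁵ × 1179×10³ m = 47.4 m/s:
V = [fR − √((fR)² − 4 fR V_g)]/2 = [47.4 − √(47.4² − 4×47.4×10)]/2 = 14.3 m/s
Supergeostrophic (V > V_g = 10 m/s), as expected around a high.
Converting: 14.3 m/s × 1.944 = 27.9 knots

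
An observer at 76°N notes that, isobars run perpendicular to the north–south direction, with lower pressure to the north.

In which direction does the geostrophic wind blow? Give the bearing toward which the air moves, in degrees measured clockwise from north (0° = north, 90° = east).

The pressure-gradient force points toward the north (bearing 000°).
Geostrophic balance: in the Northern Hemisphere the Coriolis force deflects motion to the right, so the geostrophic wind blows 90° to the right of the pressure-gradient force (low pressure on the left).
Rotating 000° by 90° clockwise gives 090° — the wind blows toward the east.

090°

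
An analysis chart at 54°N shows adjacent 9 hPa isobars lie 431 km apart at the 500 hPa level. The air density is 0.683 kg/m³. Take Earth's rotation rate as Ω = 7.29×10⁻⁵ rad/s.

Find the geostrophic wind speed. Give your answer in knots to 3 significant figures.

50.4 knots

Coriolis parameter at 54°N:
f = 2Ω sin φ = 2 × 7.29×10⁻⁵ × sin 54° = 1.18×10⁻⁴ s⁻¹
Pressure gradient: |∂P/∂n| = 900 Pa / 431000 m = 2.09×10⁻³ Pa/m
Geostrophic balance (pressure-gradient force = Coriolis force):
V_g = (1/(fρ)) |∂P/∂n| = 2.09×10⁻³ / (1.18×10⁻⁴ × 0.683) = 25.9 m/s
Converting: 25.9 m/s × 1.944 = 50.4 knots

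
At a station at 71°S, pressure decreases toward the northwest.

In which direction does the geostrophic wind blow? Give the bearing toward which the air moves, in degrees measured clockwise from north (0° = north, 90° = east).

225°

The pressure-gradient force points toward the northwest (bearing 315°).
Geostrophic balance: in the Southern Hemisphere the Coriolis force deflects motion to the left, so the geostrophic wind blows 90° to the left of the pressure-gradient force (low pressure on the right).
Rotating 315° by 90° counterclockwise gives 225° — the wind blows toward the southwest.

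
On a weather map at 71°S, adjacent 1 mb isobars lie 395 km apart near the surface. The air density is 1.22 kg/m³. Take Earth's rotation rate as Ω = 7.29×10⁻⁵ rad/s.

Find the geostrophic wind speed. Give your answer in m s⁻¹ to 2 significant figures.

1.5 m s⁻¹

Coriolis parameter at 71°S:
f = 2Ω sin φ = 2 × 7.29×10⁻⁵ × sin 71° = 1.38×10⁻⁴ s⁻¹
Pressure gradient: |∂P/∂n| = 100 Pa / 395000 m = 2.53×10⁻⁴ Pa/m
Geostrophic balance (pressure-gradient force = Coriolis force):
V_g = (1/(fρ)) |∂P/∂n| = 2.53×10⁻⁴ / (1.38×10⁻⁴ × 1.22) = 1.51 m/s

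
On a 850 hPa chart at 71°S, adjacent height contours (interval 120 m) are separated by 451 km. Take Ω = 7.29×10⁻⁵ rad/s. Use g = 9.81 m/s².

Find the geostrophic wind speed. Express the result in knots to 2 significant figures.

37 knots

Coriolis parameter at 71°S:
f = 2Ω sin φ = 2 × 7.29×10⁻⁵ × sin 71° = 1.38×10⁻⁴ s⁻¹
Height gradient: |∂Z/∂n| = 120 m / 451000 m = 2.66×10⁻⁴
On a pressure surface, geostrophic balance gives V_g = (g/f)|∂Z/∂n|:
V_g = 9.81 × 2.66×10⁻⁴ / 1.38×10⁻⁴ = 18.9 m/s
Converting: 18.9 m/s × 1.944 = 37 knots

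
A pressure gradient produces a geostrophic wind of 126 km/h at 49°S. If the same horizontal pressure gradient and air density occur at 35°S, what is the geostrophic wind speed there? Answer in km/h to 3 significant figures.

With the same pressure gradient and density, V_g ∝ 1/f ∝ 1/sin φ.
V₂ = V₁ · sin φ₁ / sin φ₂ = 126 × sin 49° / sin 35°
V₂ = 126 × 0.7547/0.5736 = 166 km/h

166 km/h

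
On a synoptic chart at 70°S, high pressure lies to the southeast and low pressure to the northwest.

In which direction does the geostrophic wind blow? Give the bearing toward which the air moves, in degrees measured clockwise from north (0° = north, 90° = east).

225°

The pressure-gradient force points toward the northwest (bearing 315°).
Geostrophic balance: in the Southern Hemisphere the Coriolis force deflects motion to the left, so the geostrophic wind blows 90° to the left of the pressure-gradient force (low pressure on the right).
Rotating 315° by 90° counterclockwise gives 225° — the wind blows toward the southwest.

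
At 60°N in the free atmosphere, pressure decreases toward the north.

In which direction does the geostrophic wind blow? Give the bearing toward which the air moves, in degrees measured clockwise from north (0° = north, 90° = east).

The pressure-gradient force points toward the north (bearing 000°).
Geostrophic balance: in the Northern Hemisphere the Coriolis force deflects motion to the right, so the geostrophic wind blows 90° to the right of the pressure-gradient force (low pressure on the left).
Rotating 000° by 90° clockwise gives 090° — the wind blows toward the east.

090°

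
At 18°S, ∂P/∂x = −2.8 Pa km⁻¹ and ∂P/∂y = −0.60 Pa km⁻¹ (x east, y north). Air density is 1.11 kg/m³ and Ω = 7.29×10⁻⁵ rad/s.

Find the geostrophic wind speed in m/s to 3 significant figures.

57.3 m/s

Coriolis parameter at 18°S:
f = 2Ω sin φ = 2 × 7.29×10⁻⁵ × sin 18° = 4.51×10⁻⁵ s⁻¹
In the Southern Hemisphere f is negative: f = −4.51×10⁻⁵ s⁻¹.
Component geostrophic relations (x east, y north):
u_g = −(1/(fρ)) ∂P/∂y,  v_g = (1/(fρ)) ∂P/∂x
u_g = −(−0.60×10⁻³)/(−4.51×10⁻⁵ × 1.11) = −12.0 m/s;  v_g = (−2.8×10⁻³)/(−4.51×10⁻⁵ × 1.11) = 56.0 m/s
|V_g| = √(u_g² + v_g²) = 57.3 m/s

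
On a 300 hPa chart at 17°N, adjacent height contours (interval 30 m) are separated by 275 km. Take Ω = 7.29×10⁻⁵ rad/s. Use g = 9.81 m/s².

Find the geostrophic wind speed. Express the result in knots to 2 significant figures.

Coriolis parameter at 17°N:
f = 2Ω sin φ = 2 × 7.29×10⁻⁵ × sin 17° = 4.26×10⁻⁵ s⁻¹
Height gradient: |∂Z/∂n| = 30 m / 275000 m = 1.09×10⁻⁴
On a pressure surface, geostrophic balance gives V_g = (g/f)|∂Z/∂n|:
V_g = 9.81 × 1.09×10⁻⁴ / 4.26×10⁻⁵ = 25.1 m/s
Converting: 25.1 m/s × 1.944 = 49 knots

49 knots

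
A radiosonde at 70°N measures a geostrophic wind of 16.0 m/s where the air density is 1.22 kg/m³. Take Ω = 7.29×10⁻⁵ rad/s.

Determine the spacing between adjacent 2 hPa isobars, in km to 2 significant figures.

Coriolis parameter at 70°N:
f = 2Ω sin φ = 2 × 7.29×10⁻⁵ × sin 70° = 1.37×10⁻⁴ s⁻¹
Geostrophic balance rearranged: |∂P/∂n| = f ρ V_g
|∂P/∂n| = 1.37×10⁻⁴ × 1.22 × 16.0 = 2.67×10⁻³ Pa/m
Isobar spacing: Δn = ΔP/|∂P/∂n| = 200 Pa / 2.67×10⁻³ Pa/m = 74784 m ≈ 75 km

75 km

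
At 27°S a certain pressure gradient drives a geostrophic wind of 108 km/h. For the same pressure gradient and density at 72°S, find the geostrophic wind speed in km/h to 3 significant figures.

With the same pressure gradient and density, V_g ∝ 1/f ∝ 1/sin φ.
V₂ = V₁ · sin φ₁ / sin φ₂ = 108 × sin 27° / sin 72°
V₂ = 108 × 0.4540/0.9511 = 51.6 km/h

51.6 km/h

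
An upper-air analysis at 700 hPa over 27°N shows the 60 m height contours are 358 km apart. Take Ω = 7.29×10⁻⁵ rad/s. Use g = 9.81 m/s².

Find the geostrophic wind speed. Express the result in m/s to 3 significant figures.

24.8 m/s

Coriolis parameter at 27°N:
f = 2Ω sin φ = 2 × 7.29×10⁻⁵ × sin 27° = 6.62×10⁻⁵ s⁻¹
Height gradient: |∂Z/∂n| = 60 m / 358000 m = 1.68×10⁻⁴
On a pressure surface, geostrophic balance gives V_g = (g/f)|∂Z/∂n|:
V_g = 9.81 × 1.68×10⁻⁴ / 6.62×10⁻⁵ = 24.8 m/s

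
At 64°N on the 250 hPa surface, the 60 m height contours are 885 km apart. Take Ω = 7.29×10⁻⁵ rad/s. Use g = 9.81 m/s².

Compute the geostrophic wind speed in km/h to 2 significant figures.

18 km/h

Coriolis parameter at 64°N:
f = 2Ω sin φ = 2 × 7.29×10⁻⁵ × sin 64° = 1.31×10⁻⁴ s⁻¹
Height gradient: |∂Z/∂n| = 60 m / 885000 m = 6.78×10⁻⁵
On a pressure surface, geostrophic balance gives V_g = (g/f)|∂Z/∂n|:
V_g = 9.81 × 6.78×10⁻⁵ / 1.31×10⁻⁴ = 5.08 m/s
Converting: 5.08 m/s × 3.6 = 18 km/h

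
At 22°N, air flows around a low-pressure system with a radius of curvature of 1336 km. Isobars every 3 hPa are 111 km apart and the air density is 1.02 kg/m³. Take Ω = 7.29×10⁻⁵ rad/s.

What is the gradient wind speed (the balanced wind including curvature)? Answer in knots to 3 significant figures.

Coriolis parameter at 22°N:
f = 2Ω sin φ = 2 × 7.29×10⁻⁵ × sin 22° = 5.46×10⁻⁵ s⁻¹
Pressure gradient: |∂P/∂n| = 300 Pa / 111000 m = 2.70×10⁻³ Pa/m
Geostrophic speed: V_g = |∂P/∂n|/(fρ) = 2.70×10⁻³/(5.46×10⁻⁵ × 1.02) = 48.5 m/s
Around a low, centrifugal force acts outward with Coriolis, so pressure-gradient force balances both:
(1/ρ)|∂P/∂n| = fV + V²/R  →  V² + fR·V − fR·V_g = 0
With fR = 5.46×10⁻⁵ × 1336×10³ m = 73.0 m/s:
V = [−fR + √((fR)² + 4 fR V_g)]/2 = [−73.0 + √(73.0² + 4×73.0×48.5)]/2 = 33.3 m/s
Subgeostrophic (V < V_g = 48.5 m/s), as expected around a low.
Converting: 33.3 m/s × 1.944 = 64.7 knots

64.7 knots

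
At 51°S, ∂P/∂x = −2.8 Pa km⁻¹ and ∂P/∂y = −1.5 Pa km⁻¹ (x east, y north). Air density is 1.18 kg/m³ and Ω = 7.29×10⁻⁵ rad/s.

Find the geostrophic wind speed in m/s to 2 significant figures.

Coriolis parameter at 51°S:
f = 2Ω sin φ = 2 × 7.29×10⁻⁵ × sin 51° = 1.13×10⁻⁴ s⁻¹
In the Southern Hemisphere f is negative: f = −1.13×10⁻⁴ s⁻¹.
Component geostrophic relations (x east, y north):
u_g = −(1/(fρ)) ∂P/∂y,  v_g = (1/(fρ)) ∂P/∂x
u_g = −(−1.5×10⁻³)/(−1.13×10⁻⁴ × 1.18) = −11.2 m/s;  v_g = (−2.8×10⁻³)/(−1.13×10⁻⁴ × 1.18) = 20.9 m/s
|V_g| = √(u_g² + v_g²) = 23.8 m/s

24 m/s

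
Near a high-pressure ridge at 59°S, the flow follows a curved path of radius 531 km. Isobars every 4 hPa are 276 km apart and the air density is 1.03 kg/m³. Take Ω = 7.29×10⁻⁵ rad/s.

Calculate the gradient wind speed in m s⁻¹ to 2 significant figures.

Coriolis parameter at 59°S:
f = 2Ω sin φ = 2 × 7.29×10⁻⁵ × sin 59° = 1.25×10⁻⁴ s⁻¹
Pressure gradient: |∂P/∂n| = 400 Pa / 276000 m = 1.45×10⁻³ Pa/m
Geostrophic speed: V_g = |∂P/∂n|/(fρ) = 1.45×10⁻³/(1.25×10⁻⁴ × 1.03) = 11.3 m/s
Around a high, pressure-gradient force acts outward with centrifugal, so Coriolis balances both:
fV = (1/ρ)|∂P/∂n| + V²/R  →  V² − fR·V + fR·V_g = 0
With fR = 1.25×10⁻⁴ × 531×10³ m = 66.4 m/s:
V = [fR − √((fR)² − 4 fR V_g)]/2 = [66.4 − √(66.4² − 4×66.4×11.3)]/2 = 14.4 m/s
Supergeostrophic (V > V_g = 11.3 m/s), as expected around a high.

14 m s⁻¹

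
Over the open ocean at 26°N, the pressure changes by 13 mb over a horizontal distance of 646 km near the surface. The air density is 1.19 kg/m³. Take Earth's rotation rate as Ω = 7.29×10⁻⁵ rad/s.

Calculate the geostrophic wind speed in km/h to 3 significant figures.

Coriolis parameter at 26°N:
f = 2Ω sin φ = 2 × 7.29×10⁻⁵ × sin 26° = 6.39×10⁻⁵ s⁻¹
Pressure gradient: |∂P/∂n| = 1300 Pa / 646000 m = 2.01×10⁻³ Pa/m
Geostrophic balance (pressure-gradient force = Coriolis force):
V_g = (1/(fρ)) |∂P/∂n| = 2.01×10⁻³ / (6.39×10⁻⁵ × 1.19) = 26.5 m/s
Converting: 26.5 m/s × 3.6 = 95.3 km/h

95.3 km/h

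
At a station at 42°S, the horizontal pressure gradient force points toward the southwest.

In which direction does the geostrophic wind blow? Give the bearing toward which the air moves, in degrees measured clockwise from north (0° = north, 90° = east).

135°

The pressure-gradient force points toward the southwest (bearing 225°).
Geostrophic balance: in the Southern Hemisphere the Coriolis force deflects motion to the left, so the geostrophic wind blows 90° to the left of the pressure-gradient force (low pressure on the right).
Rotating 225° by 90° counterclockwise gives 135° — the wind blows toward the southeast.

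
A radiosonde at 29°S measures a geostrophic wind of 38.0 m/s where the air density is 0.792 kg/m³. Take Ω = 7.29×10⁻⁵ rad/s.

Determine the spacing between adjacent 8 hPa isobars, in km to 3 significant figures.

Coriolis parameter at 29°S:
f = 2Ω sin φ = 2 × 7.29×10⁻⁵ × sin 29° = 7.07×10⁻⁵ s⁻¹
Geostrophic balance rearranged: |∂P/∂n| = f ρ V_g
|∂P/∂n| = 7.07×10⁻⁵ × 0.792 × 38.0 = 2.13×10⁻³ Pa/m
Isobar spacing: Δn = ΔP/|∂P/∂n| = 800 Pa / 2.13×10⁻³ Pa/m = 376056 m ≈ 376 km

376 km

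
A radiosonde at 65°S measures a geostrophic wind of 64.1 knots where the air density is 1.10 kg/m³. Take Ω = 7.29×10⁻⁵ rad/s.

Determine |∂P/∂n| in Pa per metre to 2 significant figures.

Coriolis parameter at 65°S:
f = 2Ω sin φ = 2 × 7.29×10⁻⁵ × sin 65° = 1.32×10⁻⁴ s⁻¹
Wind speed in SI: 64.1 knots = 33.0 m/s
Geostrophic balance rearranged: |∂P/∂n| = f ρ V_g
|∂P/∂n| = 1.32×10⁻⁴ × 1.10 × 33.0 = 4.79×10⁻³ Pa/m

4.8×10⁻³ Pa/m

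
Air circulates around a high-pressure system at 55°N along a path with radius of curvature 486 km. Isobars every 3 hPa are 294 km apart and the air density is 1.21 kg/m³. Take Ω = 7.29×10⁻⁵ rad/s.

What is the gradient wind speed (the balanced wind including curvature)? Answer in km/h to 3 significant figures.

29.6 km/h

Coriolis parameter at 55°N:
f = 2Ω sin φ = 2 × 7.29×10⁻⁵ × sin 55° = 1.19×10⁻⁴ s⁻¹
Pressure gradient: |∂P/∂n| = 300 Pa / 294000 m = 1.02×10⁻³ Pa/m
Geostrophic speed: V_g = |∂P/∂n|/(fρ) = 1.02×10⁻³/(1.19×10⁻⁴ × 1.21) = 7.06 m/s
Around a high, pressure-gradient force acts outward with centrifugal, so Coriolis balances both:
fV = (1/ρ)|∂P/∂n| + V²/R  →  V² − fR·V + fR·V_g = 0
With fR = 1.19×10⁻⁴ × 486×10³ m = 58.0 m/s:
V = [fR − √((fR)² − 4 fR V_g)]/2 = [58.0 − √(58.0² − 4×58.0×7.06)]/2 = 8.23 m/s
Supergeostrophic (V > V_g = 7.06 m/s), as expected around a high.
Converting: 8.23 m/s × 3.6 = 29.6 km/h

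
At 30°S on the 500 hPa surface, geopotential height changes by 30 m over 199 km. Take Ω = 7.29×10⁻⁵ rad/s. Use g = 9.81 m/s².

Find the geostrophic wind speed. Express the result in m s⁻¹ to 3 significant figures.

20.3 m s⁻¹

Coriolis parameter at 30°S:
f = 2Ω sin φ = 2 × 7.29×10⁻⁵ × sin 30° = 7.29×10⁻⁵ s⁻¹
Height gradient: |∂Z/∂n| = 30 m / 199000 m = 1.51×10⁻⁴
On a pressure surface, geostrophic balance gives V_g = (g/f)|∂Z/∂n|:
V_g = 9.81 × 1.51×10⁻⁴ / 7.29×10⁻⁵ = 20.3 m/s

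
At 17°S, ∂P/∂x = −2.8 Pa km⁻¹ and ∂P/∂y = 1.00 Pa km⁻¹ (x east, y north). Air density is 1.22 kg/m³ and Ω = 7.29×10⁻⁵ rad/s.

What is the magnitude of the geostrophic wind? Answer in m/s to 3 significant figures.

Coriolis parameter at 17°S:
f = 2Ω sin φ = 2 × 7.29×10⁻⁵ × sin 17° = 4.26×10⁻⁵ s⁻¹
In the Southern Hemisphere f is negative: f = −4.26×10⁻⁵ s⁻¹.
Component geostrophic relations (x east, y north):
u_g = −(1/(fρ)) ∂P/∂y,  v_g = (1/(fρ)) ∂P/∂x
u_g = −(1.00×10⁻³)/(−4.26×10⁻⁵ × 1.22) = 19.2 m/s;  v_g = (−2.8×10⁻³)/(−4.26×10⁻⁵ × 1.22) = 53.8 m/s
|V_g| = √(u_g² + v_g²) = 57.2 m/s

57.2 m/s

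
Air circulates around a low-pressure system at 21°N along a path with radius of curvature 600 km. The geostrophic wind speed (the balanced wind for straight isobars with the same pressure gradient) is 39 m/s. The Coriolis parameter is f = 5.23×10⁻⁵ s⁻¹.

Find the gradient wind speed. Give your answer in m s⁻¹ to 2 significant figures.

Around a low, centrifugal force acts outward with Coriolis, so pressure-gradient force balances both:
(1/ρ)|∂P/∂n| = fV + V²/R  →  V² + fR·V − fR·V_g = 0
With fR = 5.23×10⁻⁵ × 600×10³ m = 31.4 m/s:
V = [−fR + √((fR)² + 4 fR V_g)]/2 = [−31.4 + √(31.4² + 4×31.4×39)]/2 = 22.7 m/s
Subgeostrophic (V < V_g = 39 m/s), as expected around a low.

23 m s⁻¹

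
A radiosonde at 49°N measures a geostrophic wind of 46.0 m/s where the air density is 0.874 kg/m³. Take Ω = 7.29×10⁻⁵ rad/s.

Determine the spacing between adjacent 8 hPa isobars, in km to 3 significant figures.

Coriolis parameter at 49°N:
f = 2Ω sin φ = 2 × 7.29×10⁻⁵ × sin 49° = 1.10×10⁻⁴ s⁻¹
Geostrophic balance rearranged: |∂P/∂n| = f ρ V_g
|∂P/∂n| = 1.10×10⁻⁴ × 0.874 × 46.0 = 4.42×10⁻³ Pa/m
Isobar spacing: Δn = ΔP/|∂P/∂n| = 800 Pa / 4.42×10⁻³ Pa/m = 180835 m ≈ 181 km

181 km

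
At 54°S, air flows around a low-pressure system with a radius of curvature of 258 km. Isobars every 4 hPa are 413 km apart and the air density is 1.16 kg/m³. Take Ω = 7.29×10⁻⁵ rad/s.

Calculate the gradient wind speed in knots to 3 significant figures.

Coriolis parameter at 54°S:
f = 2Ω sin φ = 2 × 7.29×10⁻⁵ × sin 54° = 1.18×10⁻⁴ s⁻¹
Pressure gradient: |∂P/∂n| = 400 Pa / 413000 m = 9.69×10⁻⁴ Pa/m
Geostrophic speed: V_g = |∂P/∂n|/(fρ) = 9.69×10⁻⁴/(1.18×10⁻⁴ × 1.16) = 7.08 m/s
Around a low, centrifugal force acts outward with Coriolis, so pressure-gradient force balances both:
(1/ρ)|∂P/∂n| = fV + V²/R  →  V² + fR·V − fR·V_g = 0
With fR = 1.18×10⁻⁴ × 258×10³ m = 30.4 m/s:
V = [−fR + √((fR)² + 4 fR V_g)]/2 = [−30.4 + √(30.4² + 4×30.4×7.08)]/2 = 5.92 m/s
Subgeostrophic (V < V_g = 7.08 m/s), as expected around a low.
Converting: 5.92 m/s × 1.944 = 11.5 knots

11.5 knots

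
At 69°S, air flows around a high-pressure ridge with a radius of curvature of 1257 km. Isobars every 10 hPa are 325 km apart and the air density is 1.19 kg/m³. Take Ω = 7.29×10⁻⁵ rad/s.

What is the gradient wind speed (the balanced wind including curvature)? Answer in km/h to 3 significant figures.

Coriolis parameter at 69°S:
f = 2Ω sin φ = 2 × 7.29×10⁻⁵ × sin 69° = 1.36×10⁻⁴ s⁻¹
Pressure gradient: |∂P/∂n| = 1000 Pa / 325000 m = 3.08×10⁻³ Pa/m
Geostrophic speed: V_g = |∂P/∂n|/(fρ) = 3.08×10⁻³/(1.36×10⁻⁴ × 1.19) = 19.0 m/s
Around a high, pressure-gradient force acts outward with centrifugal, so Coriolis balances both:
fV = (1/ρ)|∂P/∂n| + V²/R  →  V² − fR·V + fR·V_g = 0
With fR = 1.36×10⁻⁴ × 1257×10³ m = 171 m/s:
V = [fR − √((fR)² − 4 fR V_g)]/2 = [171 − √(171² − 4×171×19)]/2 = 21.8 m/s
Supergeostrophic (V > V_g = 19 m/s), as expected around a high.
Converting: 21.8 m/s × 3.6 = 78.4 km/h

78.4 km/h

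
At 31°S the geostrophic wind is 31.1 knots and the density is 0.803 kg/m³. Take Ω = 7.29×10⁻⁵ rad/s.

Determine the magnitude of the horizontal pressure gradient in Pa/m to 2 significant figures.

Coriolis parameter at 31°S:
f = 2Ω sin φ = 2 × 7.29×10⁻⁵ × sin 31° = 7.51×10⁻⁵ s⁻¹
Wind speed in SI: 31.1 knots = 16.0 m/s
Geostrophic balance rearranged: |∂P/∂n| = f ρ V_g
|∂P/∂n| = 7.51×10⁻⁵ × 0.803 × 16.0 = 9.65×10⁻⁴ Pa/m

9.6×10⁻⁴ Pa/m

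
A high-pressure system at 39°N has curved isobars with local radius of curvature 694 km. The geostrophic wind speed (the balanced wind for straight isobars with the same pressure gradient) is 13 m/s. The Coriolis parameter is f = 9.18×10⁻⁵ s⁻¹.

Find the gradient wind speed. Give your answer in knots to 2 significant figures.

Around a high, pressure-gradient force acts outward with centrifugal, so Coriolis balances both:
fV = (1/ρ)|∂P/∂n| + V²/R  →  V² − fR·V + fR·V_g = 0
With fR = 9.18×10⁻⁵ × 694×10³ m = 63.7 m/s:
V = [fR − √((fR)² − 4 fR V_g)]/2 = [63.7 − √(63.7² − 4×63.7×13)]/2 = 18.2 m/s
Supergeostrophic (V > V_g = 13 m/s), as expected around a high.
Converting: 18.2 m/s × 1.944 = 35 knots

35 knots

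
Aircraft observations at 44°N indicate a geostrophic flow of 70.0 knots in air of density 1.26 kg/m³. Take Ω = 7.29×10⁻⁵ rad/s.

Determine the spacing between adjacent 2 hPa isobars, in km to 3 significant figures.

43.5 km

Coriolis parameter at 44°N:
f = 2Ω sin φ = 2 × 7.29×10⁻⁵ × sin 44° = 1.01×10⁻⁴ s⁻¹
Wind speed in SI: 70.0 knots = 36.0 m/s
Geostrophic balance rearranged: |∂P/∂n| = f ρ V_g
|∂P/∂n| = 1.01×10⁻⁴ × 1.26 × 36.0 = 4.60×10⁻³ Pa/m
Isobar spacing: Δn = ΔP/|∂P/∂n| = 200 Pa / 4.60×10⁻³ Pa/m = 43521 m ≈ 43.5 km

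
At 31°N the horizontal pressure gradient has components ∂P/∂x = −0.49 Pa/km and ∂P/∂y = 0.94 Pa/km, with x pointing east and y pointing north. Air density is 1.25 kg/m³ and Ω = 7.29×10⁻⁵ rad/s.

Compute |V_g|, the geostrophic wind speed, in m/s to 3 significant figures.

11.3 m/s

Coriolis parameter at 31°N:
f = 2Ω sin φ = 2 × 7.29×10⁻⁵ × sin 31° = 7.51×10⁻⁵ s⁻¹
Component geostrophic relations (x east, y north):
u_g = −(1/(fρ)) ∂P/∂y,  v_g = (1/(fρ)) ∂P/∂x
u_g = −(0.94×10⁻³)/(7.51×10⁻⁵ × 1.25) = −10.0 m/s;  v_g = (−0.49×10⁻³)/(7.51×10⁻⁵ × 1.25) = −5.22 m/s
|V_g| = √(u_g² + v_g²) = 11.3 m/s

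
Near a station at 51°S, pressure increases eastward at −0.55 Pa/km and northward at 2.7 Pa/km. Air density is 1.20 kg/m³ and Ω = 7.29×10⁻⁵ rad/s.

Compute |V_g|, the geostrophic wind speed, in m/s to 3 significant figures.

Coriolis parameter at 51°S:
f = 2Ω sin φ = 2 × 7.29×10⁻⁵ × sin 51° = 1.13×10⁻⁴ s⁻¹
In the Southern Hemisphere f is negative: f = −1.13×10⁻⁴ s⁻¹.
Component geostrophic relations (x east, y north):
u_g = −(1/(fρ)) ∂P/∂y,  v_g = (1/(fρ)) ∂P/∂x
u_g = −(2.7×10⁻³)/(−1.13×10⁻⁴ × 1.20) = 19.9 m/s;  v_g = (−0.55×10⁻³)/(−1.13×10⁻⁴ × 1.20) = 4.05 m/s
|V_g| = √(u_g² + v_g²) = 20.3 m/s

20.3 m/s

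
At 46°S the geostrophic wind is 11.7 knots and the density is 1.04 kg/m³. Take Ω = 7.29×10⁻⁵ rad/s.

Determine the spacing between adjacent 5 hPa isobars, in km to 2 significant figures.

760 km

Coriolis parameter at 46°S:
f = 2Ω sin φ = 2 × 7.29×10⁻⁵ × sin 46° = 1.05×10⁻⁴ s⁻¹
Wind speed in SI: 11.7 knots = 6.02 m/s
Geostrophic balance rearranged: |∂P/∂n| = f ρ V_g
|∂P/∂n| = 1.05×10⁻⁴ × 1.04 × 6.02 = 6.57×10⁻⁴ Pa/m
Isobar spacing: Δn = ΔP/|∂P/∂n| = 500 Pa / 6.57×10⁻⁴ Pa/m = 761590 m ≈ 760 km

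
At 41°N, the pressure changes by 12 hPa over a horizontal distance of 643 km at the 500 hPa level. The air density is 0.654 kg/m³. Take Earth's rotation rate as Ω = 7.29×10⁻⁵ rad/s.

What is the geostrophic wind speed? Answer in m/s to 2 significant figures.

30 m/s

Coriolis parameter at 41°N:
f = 2Ω sin φ = 2 × 7.29×10⁻⁵ × sin 41° = 9.57×10⁻⁵ s⁻¹
Pressure gradient: |∂P/∂n| = 1200 Pa / 643000 m = 1.87×10⁻³ Pa/m
Geostrophic balance (pressure-gradient force = Coriolis force):
V_g = (1/(fρ)) |∂P/∂n| = 1.87×10⁻³ / (9.57×10⁻⁵ × 0.654) = 29.8 m/s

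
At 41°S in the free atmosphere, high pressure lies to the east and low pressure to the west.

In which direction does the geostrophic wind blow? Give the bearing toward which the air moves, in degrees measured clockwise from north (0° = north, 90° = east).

180°

The pressure-gradient force points toward the west (bearing 270°).
Geostrophic balance: in the Southern Hemisphere the Coriolis force deflects motion to the left, so the geostrophic wind blows 90° to the left of the pressure-gradient force (low pressure on the right).
Rotating 270° by 90° counterclockwise gives 180° — the wind blows toward the south.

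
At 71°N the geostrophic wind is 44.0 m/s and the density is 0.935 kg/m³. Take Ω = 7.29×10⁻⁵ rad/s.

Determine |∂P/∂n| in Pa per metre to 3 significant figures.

5.67×10⁻³ Pa/m

Coriolis parameter at 71°N:
f = 2Ω sin φ = 2 × 7.29×10⁻⁵ × sin 71° = 1.38×10⁻⁴ s⁻¹
Geostrophic balance rearranged: |∂P/∂n| = f ρ V_g
|∂P/∂n| = 1.38×10⁻⁴ × 0.935 × 44.0 = 5.67×10⁻³ Pa/m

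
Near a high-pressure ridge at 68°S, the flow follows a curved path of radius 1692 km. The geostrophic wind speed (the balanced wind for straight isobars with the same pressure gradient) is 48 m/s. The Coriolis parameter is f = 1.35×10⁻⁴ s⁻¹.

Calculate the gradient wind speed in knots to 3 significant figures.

Around a high, pressure-gradient force acts outward with centrifugal, so Coriolis balances both:
fV = (1/ρ)|∂P/∂n| + V²/R  →  V² − fR·V + fR·V_g = 0
With fR = 1.35×10⁻⁴ × 1692×10³ m = 228 m/s:
V = [fR − √((fR)² − 4 fR V_g)]/2 = [228 − √(228² − 4×228×48)]/2 = 68.6 m/s
Supergeostrophic (V > V_g = 48 m/s), as expected around a high.
Converting: 68.6 m/s × 1.944 = 133 knots

133 knots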